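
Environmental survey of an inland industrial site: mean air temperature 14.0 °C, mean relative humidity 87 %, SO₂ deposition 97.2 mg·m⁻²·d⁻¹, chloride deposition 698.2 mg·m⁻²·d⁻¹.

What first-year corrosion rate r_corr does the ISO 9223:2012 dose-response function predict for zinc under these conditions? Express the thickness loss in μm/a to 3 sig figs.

zinc: T>10 °C ⇒ hinge -0.071·(14.0−10) = -0.2840
  sulphur-dioxide contribution → 3.98 μm/a
  chloride contribution → 4.822 μm/a
  ⇒ r_corr(zinc) = 8.801 μm/a

r_corr = 8.80 μm/a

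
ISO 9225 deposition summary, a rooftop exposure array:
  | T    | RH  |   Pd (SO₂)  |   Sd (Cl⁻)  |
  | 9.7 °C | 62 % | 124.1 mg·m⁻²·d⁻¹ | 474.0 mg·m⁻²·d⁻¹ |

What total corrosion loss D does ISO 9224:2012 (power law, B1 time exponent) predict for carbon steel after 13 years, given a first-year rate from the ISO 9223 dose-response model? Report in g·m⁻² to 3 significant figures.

carbon steel: T≤10 °C ⇒ hinge +0.150·(9.7−10) = -0.0450
  Pd branch = 1.77·Pd^0.52·e^(0.02·RH+f) = 71.73 μm/a
  Cl⁻ term: 0.102·474.0^0.62·exp(0.033·62+0.04·9.7) = 53.05
  r_corr = 71.73 + 53.05 = 124.8 μm/a
ISO 9224: D(t) = r_corr · t^b with b = 0.523 (carbon steel, B1)
  D(13) = 124.8 × 13^0.523 = 124.8 × 3.825 = 477.2 μm
  Mass loss = 477.2 μm × 7.85 g/cm³ = 3746 g·m⁻²

D(13) = 3.75e+03 g·m⁻²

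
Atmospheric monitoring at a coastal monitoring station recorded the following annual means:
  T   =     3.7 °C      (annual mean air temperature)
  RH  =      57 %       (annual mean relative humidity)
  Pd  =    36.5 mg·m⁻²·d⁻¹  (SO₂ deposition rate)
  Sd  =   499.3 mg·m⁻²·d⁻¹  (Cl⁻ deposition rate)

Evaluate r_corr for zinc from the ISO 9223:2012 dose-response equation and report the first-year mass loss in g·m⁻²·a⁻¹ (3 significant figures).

zinc: f(T) = +0.038·(T−10) [T≤10 °C] = -0.2394
  SO₂ term: 0.0129·36.5^0.44·exp(0.046·57-0.2394) = 0.6804
  Cl⁻ term: 0.0175·499.3^0.57·exp(0.008·57+0.085·3.7) = 1.305
  sum: 0.6804 + 1.305 → r_corr = 1.986 μm/a
Convert to mass loss: 1.986 μm/a × 7.14 g/cm³ = 14.18 g·m⁻²·a⁻¹

r_corr = 14.2 g·m⁻²·a⁻¹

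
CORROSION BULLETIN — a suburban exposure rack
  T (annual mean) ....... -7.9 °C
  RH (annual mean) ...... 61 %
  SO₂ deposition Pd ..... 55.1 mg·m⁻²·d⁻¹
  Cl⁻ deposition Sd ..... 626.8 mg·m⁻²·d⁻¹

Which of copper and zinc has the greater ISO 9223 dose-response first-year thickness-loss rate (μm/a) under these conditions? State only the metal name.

copper: temperature factor f = +0.126·(-17.9) = -2.2554
  sulphur-dioxide contribution → 0.05761 μm/a
  chloride contribution → 0.3561 μm/a
  total first-year rate 0.4137 μm/a
zinc: temperature factor f = +0.038·(-17.9) = -0.6802
  sulphur-dioxide contribution → 0.6308 μm/a
  chloride contribution → 0.5724 μm/a
  ⇒ r_corr(zinc) = 1.203 μm/a
Ordering by μm/a: zinc (1.2) > copper (0.414)

zinc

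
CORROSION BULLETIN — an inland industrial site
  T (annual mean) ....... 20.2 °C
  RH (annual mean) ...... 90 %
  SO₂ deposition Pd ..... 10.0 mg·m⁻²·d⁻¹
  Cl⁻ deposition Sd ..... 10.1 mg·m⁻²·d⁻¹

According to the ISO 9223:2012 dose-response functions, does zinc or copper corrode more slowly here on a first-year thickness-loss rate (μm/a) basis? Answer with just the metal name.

zinc

zinc: f(T) = -0.071·(T−10) [T>10 °C] = -0.7242
  Pd branch = 0.0129·Pd^0.44·e^(0.046·RH+f) = 1.082 μm/a
  Sd branch = 0.0175·Sd^0.57·e^(0.008·RH+0.085·T) = 0.748 μm/a
  r_corr = 1.082 + 0.748 = 1.83 μm/a
copper: f(T) = -0.080·(T−10) [T>10 °C] = -0.8160
  SO₂ term: 0.0053·10.0^0.26·exp(0.059·90-0.8160) = 0.863
  Cl⁻ term: 0.01025·10.1^0.27·exp(0.036·90+0.049·20.2) = 1.315
  r_corr = 0.863 + 1.315 = 2.178 μm/a
Ordering by μm/a: copper (2.18) > zinc (1.83)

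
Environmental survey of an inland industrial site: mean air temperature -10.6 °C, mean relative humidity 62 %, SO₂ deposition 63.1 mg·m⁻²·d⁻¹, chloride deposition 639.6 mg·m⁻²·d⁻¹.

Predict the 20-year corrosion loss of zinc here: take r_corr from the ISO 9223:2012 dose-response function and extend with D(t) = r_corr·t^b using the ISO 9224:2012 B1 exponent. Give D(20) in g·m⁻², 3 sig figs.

zinc: temperature factor f = +0.038·(-20.6) = -0.7828
  sulphur-dioxide contribution → 0.6328 μm/a
  chloride contribution → 0.464 μm/a
  total first-year rate 1.097 μm/a
Long-term exponent b (ISO 9224 Table 2, B1) = 0.813
  D(20) = 1.097 × 20^0.813 = 1.097 × 11.42 = 12.53 μm
  Mass loss = 12.53 μm × 7.14 g/cm³ = 89.44 g·m⁻²

D(20) = 89.4 g·m⁻²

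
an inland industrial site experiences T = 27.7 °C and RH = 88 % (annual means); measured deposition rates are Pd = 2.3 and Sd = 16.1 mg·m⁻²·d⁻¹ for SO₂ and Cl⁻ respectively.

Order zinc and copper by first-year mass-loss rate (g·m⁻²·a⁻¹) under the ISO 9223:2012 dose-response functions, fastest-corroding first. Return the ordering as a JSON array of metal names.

["copper", "zinc"]

zinc: f(T) = -0.071·(T−10) [T>10 °C] = -1.2567
  Pd branch = 0.0129·Pd^0.44·e^(0.046·RH+f) = 0.3034 μm/a
  Cl⁻ term: 0.0175·16.1^0.57·exp(0.008·88+0.085·27.7) = 1.816
  sum: 0.3034 + 1.816 → r_corr = 2.12 μm/a
  mass loss = 2.12 μm/a × 7.14 g/cm³ = 15.14 g·m⁻²·a⁻¹
copper: f(T) = -0.080·(T−10) [T>10 °C] = -1.4160
  Pd branch = 0.0053·Pd^0.26·e^(0.059·RH+f) = 0.2872 μm/a
  Cl⁻ term: 0.01025·16.1^0.27·exp(0.036·88+0.049·27.7) = 2.004
  sum: 0.2872 + 2.004 → r_corr = 2.291 μm/a
  mass loss = 2.291 μm/a × 8.96 g/cm³ = 20.53 g·m⁻²·a⁻¹
Ordering by g·m⁻²·a⁻¹: copper (20.5) > zinc (15.1)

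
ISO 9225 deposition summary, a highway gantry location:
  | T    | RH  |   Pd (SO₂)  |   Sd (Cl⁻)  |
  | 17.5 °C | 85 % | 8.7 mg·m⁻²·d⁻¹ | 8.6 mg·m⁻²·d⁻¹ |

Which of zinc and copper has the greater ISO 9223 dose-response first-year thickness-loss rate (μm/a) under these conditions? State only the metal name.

zinc: T>10 °C ⇒ hinge -0.071·(17.5−10) = -0.5325
  SO₂ term: 0.0129·8.7^0.44·exp(0.046·85-0.5325) = 0.9791
  Cl⁻ term: 0.0175·8.6^0.57·exp(0.008·85+0.085·17.5) = 0.5212
  sum: 0.9791 + 0.5212 → r_corr = 1.5 μm/a
copper: f(T) = -0.080·(T−10) [T>10 °C] = -0.6000
  SO₂ term: 0.0053·8.7^0.26·exp(0.059·85-0.6000) = 0.7691
  Sd branch = 0.01025·Sd^0.27·e^(0.036·RH+0.049·T) = 0.9213 μm/a
  r_corr = 0.7691 + 0.9213 = 1.69 μm/a
Ordering by μm/a: copper (1.69) > zinc (1.5)

copper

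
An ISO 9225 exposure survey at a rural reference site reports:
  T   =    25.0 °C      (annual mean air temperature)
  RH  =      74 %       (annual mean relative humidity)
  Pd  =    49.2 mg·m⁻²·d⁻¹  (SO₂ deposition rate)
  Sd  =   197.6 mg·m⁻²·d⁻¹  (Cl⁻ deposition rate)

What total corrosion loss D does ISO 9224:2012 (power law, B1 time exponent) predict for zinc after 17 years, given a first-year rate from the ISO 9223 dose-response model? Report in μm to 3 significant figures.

zinc: temperature factor f = -0.071·(15.0) = -1.0650
  Pd branch = 0.0129·Pd^0.44·e^(0.046·RH+f) = 0.7428 μm/a
  Cl⁻ term: 0.0175·197.6^0.57·exp(0.008·74+0.085·25.0) = 5.39
  r_corr = 0.7428 + 5.39 = 6.133 μm/a
Power-law: D(17) = r_corr · 17^0.813
  D(17) = 6.133 × 17^0.813 = 6.133 × 10.01 = 61.38 μm

D(17) = 61.4 μm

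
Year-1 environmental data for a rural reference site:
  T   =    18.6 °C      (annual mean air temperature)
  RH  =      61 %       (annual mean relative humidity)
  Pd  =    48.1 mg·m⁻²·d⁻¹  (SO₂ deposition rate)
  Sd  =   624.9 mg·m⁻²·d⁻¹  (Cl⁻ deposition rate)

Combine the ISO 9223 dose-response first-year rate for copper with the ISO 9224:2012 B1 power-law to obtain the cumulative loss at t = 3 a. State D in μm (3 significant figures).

D(3) = 3.27 μm

copper: T>10 °C ⇒ hinge -0.080·(18.6−10) = -0.6880
  Pd branch = 0.0053·Pd^0.26·e^(0.059·RH+f) = 0.2666 μm/a
  Cl⁻ term: 0.01025·624.9^0.27·exp(0.036·61+0.049·18.6) = 1.304
  r_corr = 0.2666 + 1.304 = 1.57 μm/a
ISO 9224: D(t) = r_corr · t^b with b = 0.667 (copper, B1)
  D(3) = 1.57 × 3^0.667 = 1.57 × 2.081 = 3.267 μm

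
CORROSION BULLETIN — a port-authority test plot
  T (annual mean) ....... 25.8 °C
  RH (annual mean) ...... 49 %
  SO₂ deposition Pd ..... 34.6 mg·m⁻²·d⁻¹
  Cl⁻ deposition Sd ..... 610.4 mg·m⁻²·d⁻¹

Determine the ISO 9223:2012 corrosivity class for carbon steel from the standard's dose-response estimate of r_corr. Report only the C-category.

carbon steel: temperature factor f = -0.054·(15.8) = -0.8532
  Pd branch = 1.77·Pd^0.52·e^(0.02·RH+f) = 12.69 μm/a
  Cl⁻ term: 0.102·610.4^0.62·exp(0.033·49+0.04·25.8) = 76.94
  sum: 12.69 + 76.94 → r_corr = 89.62 μm/a
89.6 μm/a falls in (80, 200] for carbon steel → category C5

C5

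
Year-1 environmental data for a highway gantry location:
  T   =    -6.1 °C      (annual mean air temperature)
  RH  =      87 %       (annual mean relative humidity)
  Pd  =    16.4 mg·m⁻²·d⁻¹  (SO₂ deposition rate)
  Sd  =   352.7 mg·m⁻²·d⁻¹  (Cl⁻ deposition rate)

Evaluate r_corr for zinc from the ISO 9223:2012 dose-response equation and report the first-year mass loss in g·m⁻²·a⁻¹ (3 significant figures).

r_corr = 13.6 g·m⁻²·a⁻¹

zinc: T≤10 °C ⇒ hinge +0.038·(-6.1−10) = -0.6118
  SO₂ term: 0.0129·16.4^0.44·exp(0.046·87-0.6118) = 1.311
  Sd branch = 0.0175·Sd^0.57·e^(0.008·RH+0.085·T) = 0.5918 μm/a
  r_corr = 1.311 + 0.5918 = 1.902 μm/a
Convert to mass loss: 1.902 μm/a × 7.14 g/cm³ = 13.58 g·m⁻²·a⁻¹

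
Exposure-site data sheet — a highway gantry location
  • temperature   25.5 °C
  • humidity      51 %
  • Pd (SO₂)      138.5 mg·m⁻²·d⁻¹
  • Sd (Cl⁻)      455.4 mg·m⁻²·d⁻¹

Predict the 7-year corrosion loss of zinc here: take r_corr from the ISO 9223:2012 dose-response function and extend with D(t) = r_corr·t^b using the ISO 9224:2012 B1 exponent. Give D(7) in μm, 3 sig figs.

D(7) = 38.5 μm

zinc: temperature factor f = -0.071·(15.5) = -1.1005
  SO₂ term: 0.0129·138.5^0.44·exp(0.046·51-1.1005) = 0.3924
  Sd branch = 0.0175·Sd^0.57·e^(0.008·RH+0.085·T) = 7.531 μm/a
  sum: 0.3924 + 7.531 → r_corr = 7.923 μm/a
Long-term exponent b (ISO 9224 Table 2, B1) = 0.813
  D(7) = 7.923 × 7^0.813 = 7.923 × 4.865 = 38.55 μm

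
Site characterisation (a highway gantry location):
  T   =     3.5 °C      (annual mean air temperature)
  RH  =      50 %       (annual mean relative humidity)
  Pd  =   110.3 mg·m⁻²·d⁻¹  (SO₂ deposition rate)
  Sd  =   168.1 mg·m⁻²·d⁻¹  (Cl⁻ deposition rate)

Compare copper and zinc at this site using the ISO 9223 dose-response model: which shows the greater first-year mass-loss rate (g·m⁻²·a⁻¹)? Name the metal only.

copper: temperature factor f = +0.126·(-6.5) = -0.8190
  sulphur-dioxide contribution → 0.1516 μm/a
  chloride contribution → 0.2937 μm/a
  ⇒ r_corr(copper) = 0.4453 μm/a
  mass loss = 0.4453 μm/a × 8.96 g/cm³ = 3.99 g·m⁻²·a⁻¹
zinc: T≤10 °C ⇒ hinge +0.038·(3.5−10) = -0.2470
  sulphur-dioxide contribution → 0.796 μm/a
  chloride contribution → 0.6524 μm/a
  ⇒ r_corr(zinc) = 1.448 μm/a
  mass loss = 1.448 μm/a × 7.14 g/cm³ = 10.34 g·m⁻²·a⁻¹
Ordering by g·m⁻²·a⁻¹: zinc (10.3) > copper (3.99)

zinc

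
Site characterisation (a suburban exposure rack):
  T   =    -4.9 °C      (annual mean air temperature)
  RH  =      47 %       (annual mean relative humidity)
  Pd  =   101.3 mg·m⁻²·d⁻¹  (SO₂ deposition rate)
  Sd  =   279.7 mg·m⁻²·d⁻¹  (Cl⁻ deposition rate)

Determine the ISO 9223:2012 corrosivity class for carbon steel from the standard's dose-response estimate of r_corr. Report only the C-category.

carbon steel: temperature factor f = +0.150·(-14.9) = -2.2350
  SO₂ term: 1.77·101.3^0.52·exp(0.02·47-2.2350) = 5.352
  Sd branch = 0.102·Sd^0.62·e^(0.033·RH+0.04·T) = 13 μm/a
  sum: 5.352 + 13 → r_corr = 18.35 μm/a
ISO 9223 Table 2 (carbon steel): 1.3 < 18.4 ≤ 25 μm/a ⇒ C2

C2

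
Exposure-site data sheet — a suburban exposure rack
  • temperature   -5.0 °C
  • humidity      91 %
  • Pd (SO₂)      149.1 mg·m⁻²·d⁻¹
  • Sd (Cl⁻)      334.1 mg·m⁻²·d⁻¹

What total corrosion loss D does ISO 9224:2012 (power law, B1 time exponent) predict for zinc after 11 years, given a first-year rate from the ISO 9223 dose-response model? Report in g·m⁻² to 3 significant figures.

D(11) = 250 g·m⁻²

zinc: temperature factor f = +0.038·(-15.0) = -0.5700
  sulphur-dioxide contribution → 4.338 μm/a
  chloride contribution → 0.6505 μm/a
  total first-year rate 4.989 μm/a
ISO 9224: D(t) = r_corr · t^b with b = 0.813 (zinc, B1)
  D(11) = 4.989 × 11^0.813 = 4.989 × 7.025 = 35.05 μm
  Mass loss = 35.05 μm × 7.14 g/cm³ = 250.2 g·m⁻²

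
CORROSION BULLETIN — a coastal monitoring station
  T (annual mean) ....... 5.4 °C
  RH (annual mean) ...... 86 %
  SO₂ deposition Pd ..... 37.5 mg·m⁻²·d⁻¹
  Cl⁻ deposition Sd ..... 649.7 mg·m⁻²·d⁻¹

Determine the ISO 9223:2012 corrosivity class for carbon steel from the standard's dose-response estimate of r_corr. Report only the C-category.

C5

carbon steel: temperature factor f = +0.150·(-4.6) = -0.6900
  sulphur-dioxide contribution → 32.64 μm/a
  chloride contribution → 119.9 μm/a
  ⇒ r_corr(carbon steel) = 152.5 μm/a
Category bounds: 80…200 μm/a bracket r_corr ⇒ C5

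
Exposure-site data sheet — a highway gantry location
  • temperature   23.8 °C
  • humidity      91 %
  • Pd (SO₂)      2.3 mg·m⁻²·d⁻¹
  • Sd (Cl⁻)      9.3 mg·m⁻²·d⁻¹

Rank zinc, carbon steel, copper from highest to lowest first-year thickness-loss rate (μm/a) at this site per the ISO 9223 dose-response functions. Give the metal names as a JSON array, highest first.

zinc: T>10 °C ⇒ hinge -0.071·(23.8−10) = -0.9798
  Pd branch = 0.0129·Pd^0.44·e^(0.046·RH+f) = 0.4594 μm/a
  Cl⁻ term: 0.0175·9.3^0.57·exp(0.008·91+0.085·23.8) = 0.9768
  r_corr = 0.4594 + 0.9768 = 1.436 μm/a
carbon steel: f(T) = -0.054·(T−10) [T>10 °C] = -0.7452
  SO₂ term: 1.77·2.3^0.52·exp(0.02·91-0.7452) = 7.996
  Cl⁻ term: 0.102·9.3^0.62·exp(0.033·91+0.04·23.8) = 21.22
  r_corr = 7.996 + 21.22 = 29.21 μm/a
copper: T>10 °C ⇒ hinge -0.080·(23.8−10) = -1.1040
  SO₂ term: 0.0053·2.3^0.26·exp(0.059·91-1.1040) = 0.4684
  Sd branch = 0.01025·Sd^0.27·e^(0.036·RH+0.049·T) = 1.59 μm/a
  r_corr = 0.4684 + 1.59 = 2.059 μm/a
Ordering by μm/a: carbon steel (29.2) > copper (2.06) > zinc (1.44)

["carbon steel", "copper", "zinc"]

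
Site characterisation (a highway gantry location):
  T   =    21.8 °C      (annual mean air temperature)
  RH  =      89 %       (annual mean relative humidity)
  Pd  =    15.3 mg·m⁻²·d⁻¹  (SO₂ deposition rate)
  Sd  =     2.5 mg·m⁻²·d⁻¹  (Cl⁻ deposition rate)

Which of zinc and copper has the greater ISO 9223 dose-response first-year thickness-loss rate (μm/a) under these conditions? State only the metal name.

zinc: temperature factor f = -0.071·(11.8) = -0.8378
  sulphur-dioxide contribution → 1.112 μm/a
  chloride contribution → 0.3836 μm/a
  ⇒ r_corr(zinc) = 1.495 μm/a
copper: temperature factor f = -0.080·(11.8) = -0.9440
  sulphur-dioxide contribution → 0.7995 μm/a
  chloride contribution → 0.9409 μm/a
  total first-year rate 1.74 μm/a
Ordering by μm/a: copper (1.74) > zinc (1.5)

copper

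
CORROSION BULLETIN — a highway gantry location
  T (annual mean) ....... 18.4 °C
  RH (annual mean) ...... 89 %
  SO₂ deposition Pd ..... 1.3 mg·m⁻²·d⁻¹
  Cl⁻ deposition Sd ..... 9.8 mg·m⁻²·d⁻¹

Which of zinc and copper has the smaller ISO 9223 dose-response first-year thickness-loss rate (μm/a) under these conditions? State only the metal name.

zinc: temperature factor f = -0.071·(8.4) = -0.5964
  Pd branch = 0.0129·Pd^0.44·e^(0.046·RH+f) = 0.4783 μm/a
  Cl⁻ term: 0.0175·9.8^0.57·exp(0.008·89+0.085·18.4) = 0.6259
  r_corr = 0.4783 + 0.6259 = 1.104 μm/a
copper: f(T) = -0.080·(T−10) [T>10 °C] = -0.6720
  Pd branch = 0.0053·Pd^0.26·e^(0.059·RH+f) = 0.5528 μm/a
  Cl⁻ term: 0.01025·9.8^0.27·exp(0.036·89+0.049·18.4) = 1.152
  r_corr = 0.5528 + 1.152 = 1.705 μm/a
Ordering by μm/a: copper (1.7) > zinc (1.1)

zinc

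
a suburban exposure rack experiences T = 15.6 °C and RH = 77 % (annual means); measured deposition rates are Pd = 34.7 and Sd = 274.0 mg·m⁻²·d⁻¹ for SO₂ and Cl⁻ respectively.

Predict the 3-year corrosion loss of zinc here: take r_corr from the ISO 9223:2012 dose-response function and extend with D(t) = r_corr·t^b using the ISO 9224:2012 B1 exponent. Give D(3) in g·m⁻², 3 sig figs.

D(3) = 77.0 g·m⁻²

zinc: T>10 °C ⇒ hinge -0.071·(15.6−10) = -0.3976
  SO₂ term: 0.0129·34.7^0.44·exp(0.046·77-0.3976) = 1.425
  Cl⁻ term: 0.0175·274.0^0.57·exp(0.008·77+0.085·15.6) = 2.992
  r_corr = 1.425 + 2.992 = 4.417 μm/a
Power-law: D(3) = r_corr · 3^0.813
  D(3) = 4.417 × 3^0.813 = 4.417 × 2.443 = 10.79 μm
  Mass loss = 10.79 μm × 7.14 g/cm³ = 77.05 g·m⁻²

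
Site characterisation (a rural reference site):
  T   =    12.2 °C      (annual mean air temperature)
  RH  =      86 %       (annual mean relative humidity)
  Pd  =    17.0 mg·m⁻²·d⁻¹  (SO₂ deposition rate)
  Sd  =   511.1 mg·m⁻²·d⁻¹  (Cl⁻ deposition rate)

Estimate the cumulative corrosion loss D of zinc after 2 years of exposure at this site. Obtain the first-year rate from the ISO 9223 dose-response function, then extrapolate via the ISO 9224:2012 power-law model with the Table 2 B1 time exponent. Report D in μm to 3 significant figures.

D(2) = 9.56 μm

zinc: T>10 °C ⇒ hinge -0.071·(12.2−10) = -0.1562
  SO₂ term: 0.0129·17.0^0.44·exp(0.046·86-0.1562) = 2.005
  Sd branch = 0.0175·Sd^0.57·e^(0.008·RH+0.085·T) = 3.436 μm/a
  r_corr = 2.005 + 3.436 = 5.441 μm/a
Long-term exponent b (ISO 9224 Table 2, B1) = 0.813
  D(2) = 5.441 × 2^0.813 = 5.441 × 1.757 = 9.56 μm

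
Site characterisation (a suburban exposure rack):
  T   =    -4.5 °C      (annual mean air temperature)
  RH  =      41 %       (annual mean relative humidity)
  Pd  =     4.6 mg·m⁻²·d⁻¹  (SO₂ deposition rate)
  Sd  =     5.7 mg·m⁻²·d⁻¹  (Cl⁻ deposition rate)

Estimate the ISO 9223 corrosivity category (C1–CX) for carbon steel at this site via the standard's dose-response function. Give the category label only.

C2

carbon steel: T≤10 °C ⇒ hinge +0.150·(-4.5−10) = -2.1750
  Pd branch = 1.77·Pd^0.52·e^(0.02·RH+f) = 1.01 μm/a
  Cl⁻ term: 0.102·5.7^0.62·exp(0.033·41+0.04·-4.5) = 0.9698
  sum: 1.01 + 0.9698 → r_corr = 1.979 μm/a
Category bounds: 1.3…25 μm/a bracket r_corr ⇒ C2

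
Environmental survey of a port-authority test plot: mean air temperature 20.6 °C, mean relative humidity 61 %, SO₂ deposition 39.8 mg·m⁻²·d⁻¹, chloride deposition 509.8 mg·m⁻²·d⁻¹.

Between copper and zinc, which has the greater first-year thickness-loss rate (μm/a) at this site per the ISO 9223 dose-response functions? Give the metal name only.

copper: f(T) = -0.080·(T−10) [T>10 °C] = -0.8480
  sulphur-dioxide contribution → 0.2163 μm/a
  chloride contribution → 1.361 μm/a
  total first-year rate 1.577 μm/a
zinc: f(T) = -0.071·(T−10) [T>10 °C] = -0.7526
  sulphur-dioxide contribution → 0.5085 μm/a
  chloride contribution → 5.736 μm/a
  ⇒ r_corr(zinc) = 6.245 μm/a
Ordering by μm/a: zinc (6.24) > copper (1.58)

zinc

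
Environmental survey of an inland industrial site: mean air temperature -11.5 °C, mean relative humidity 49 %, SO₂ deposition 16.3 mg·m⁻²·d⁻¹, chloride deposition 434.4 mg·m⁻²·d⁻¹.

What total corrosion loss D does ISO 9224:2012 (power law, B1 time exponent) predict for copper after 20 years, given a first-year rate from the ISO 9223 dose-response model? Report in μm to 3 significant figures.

copper: temperature factor f = +0.126·(-21.5) = -2.7090
  SO₂ term: 0.0053·16.3^0.26·exp(0.059·49-2.7090) = 0.01314
  Cl⁻ term: 0.01025·434.4^0.27·exp(0.036·49+0.049·-11.5) = 0.1755
  sum: 0.01314 + 0.1755 → r_corr = 0.1887 μm/a
Long-term exponent b (ISO 9224 Table 2, B1) = 0.667
  D(20) = 0.1887 × 20^0.667 = 0.1887 × 7.375 = 1.391 μm

D(20) = 1.39 μm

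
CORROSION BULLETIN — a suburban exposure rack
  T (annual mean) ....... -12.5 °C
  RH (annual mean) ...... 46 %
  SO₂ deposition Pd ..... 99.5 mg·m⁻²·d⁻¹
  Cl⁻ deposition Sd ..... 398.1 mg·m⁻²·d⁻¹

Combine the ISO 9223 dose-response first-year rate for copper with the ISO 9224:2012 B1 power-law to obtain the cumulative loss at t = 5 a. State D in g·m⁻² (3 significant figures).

copper: T≤10 °C ⇒ hinge +0.126·(-12.5−10) = -2.8350
  SO₂ term: 0.0053·99.5^0.26·exp(0.059·46-2.8350) = 0.01553
  Sd branch = 0.01025·Sd^0.27·e^(0.036·RH+0.049·T) = 0.1465 μm/a
  sum: 0.01553 + 0.1465 → r_corr = 0.1621 μm/a
Power-law: D(5) = r_corr · 5^0.667
  D(5) = 0.1621 × 5^0.667 = 0.1621 × 2.926 = 0.4741 μm
  Mass loss = 0.4741 μm × 8.96 g/cm³ = 4.248 g·m⁻²

D(5) = 4.25 g·m⁻²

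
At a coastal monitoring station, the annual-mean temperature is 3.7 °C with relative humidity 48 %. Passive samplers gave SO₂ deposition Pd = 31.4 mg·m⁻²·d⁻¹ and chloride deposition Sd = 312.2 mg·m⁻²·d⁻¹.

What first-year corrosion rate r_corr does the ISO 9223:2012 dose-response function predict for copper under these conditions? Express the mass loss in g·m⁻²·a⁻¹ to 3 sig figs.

copper: T≤10 °C ⇒ hinge +0.126·(3.7−10) = -0.7938
  SO₂ term: 0.0053·31.4^0.26·exp(0.059·48-0.7938) = 0.09969
  Cl⁻ term: 0.01025·312.2^0.27·exp(0.036·48+0.049·3.7) = 0.3262
  sum: 0.09969 + 0.3262 → r_corr = 0.4258 μm/a
Convert to mass loss: 0.4258 μm/a × 8.96 g/cm³ = 3.816 g·m⁻²·a⁻¹

r_corr = 3.82 g·m⁻²·a⁻¹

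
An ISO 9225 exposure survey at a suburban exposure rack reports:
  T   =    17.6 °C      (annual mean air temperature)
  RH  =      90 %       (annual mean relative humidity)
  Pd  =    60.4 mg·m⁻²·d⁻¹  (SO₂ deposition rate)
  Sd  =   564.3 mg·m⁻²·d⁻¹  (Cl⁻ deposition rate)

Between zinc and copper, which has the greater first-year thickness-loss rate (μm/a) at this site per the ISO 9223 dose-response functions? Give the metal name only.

zinc: T>10 °C ⇒ hinge -0.071·(17.6−10) = -0.5396
  SO₂ term: 0.0129·60.4^0.44·exp(0.046·90-0.5396) = 2.87
  Cl⁻ term: 0.0175·564.3^0.57·exp(0.008·90+0.085·17.6) = 5.94
  sum: 2.87 + 5.94 → r_corr = 8.81 μm/a
copper: f(T) = -0.080·(T−10) [T>10 °C] = -0.6080
  SO₂ term: 0.0053·60.4^0.26·exp(0.059·90-0.6080) = 1.696
  Cl⁻ term: 0.01025·564.3^0.27·exp(0.036·90+0.049·17.6) = 3.43
  sum: 1.696 + 3.43 → r_corr = 5.126 μm/a
Ordering by μm/a: zinc (8.81) > copper (5.13)

zinc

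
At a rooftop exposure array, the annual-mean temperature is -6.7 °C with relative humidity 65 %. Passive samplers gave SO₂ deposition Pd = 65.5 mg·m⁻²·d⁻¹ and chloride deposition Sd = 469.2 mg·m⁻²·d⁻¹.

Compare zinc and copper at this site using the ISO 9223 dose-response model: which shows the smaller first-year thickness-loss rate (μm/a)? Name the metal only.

zinc: f(T) = +0.038·(T−10) [T≤10 °C] = -0.6346
  sulphur-dioxide contribution → 0.8564 μm/a
  chloride contribution → 0.5549 μm/a
  ⇒ r_corr(zinc) = 1.411 μm/a
copper: temperature factor f = +0.126·(-16.7) = -2.1042
  sulphur-dioxide contribution → 0.08875 μm/a
  chloride contribution → 0.4033 μm/a
  total first-year rate 0.4921 μm/a
Ordering by μm/a: zinc (1.41) > copper (0.492)

copper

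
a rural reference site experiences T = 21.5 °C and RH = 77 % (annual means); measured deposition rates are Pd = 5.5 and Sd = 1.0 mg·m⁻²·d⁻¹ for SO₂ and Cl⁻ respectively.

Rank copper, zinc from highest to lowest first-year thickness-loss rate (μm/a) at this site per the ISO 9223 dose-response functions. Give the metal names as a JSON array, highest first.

["copper", "zinc"]

copper: T>10 °C ⇒ hinge -0.080·(21.5−10) = -0.9200
  sulphur-dioxide contribution → 0.3092 μm/a
  chloride contribution → 0.47 μm/a
  total first-year rate 0.7792 μm/a
zinc: T>10 °C ⇒ hinge -0.071·(21.5−10) = -0.8165
  sulphur-dioxide contribution → 0.4169 μm/a
  chloride contribution → 0.2015 μm/a
  total first-year rate 0.6184 μm/a
Ordering by μm/a: copper (0.779) > zinc (0.618)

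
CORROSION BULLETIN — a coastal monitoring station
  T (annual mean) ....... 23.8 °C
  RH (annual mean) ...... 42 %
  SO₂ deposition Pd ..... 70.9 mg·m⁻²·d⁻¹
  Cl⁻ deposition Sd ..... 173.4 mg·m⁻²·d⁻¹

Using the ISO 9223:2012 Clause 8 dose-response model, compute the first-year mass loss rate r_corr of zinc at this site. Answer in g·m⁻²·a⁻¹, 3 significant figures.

r_corr = 26.5 g·m⁻²·a⁻¹

zinc: temperature factor f = -0.071·(13.8) = -0.9798
  sulphur-dioxide contribution → 0.218 μm/a
  chloride contribution → 3.498 μm/a
  ⇒ r_corr(zinc) = 3.716 μm/a
Convert to mass loss: 3.716 μm/a × 7.14 g/cm³ = 26.53 g·m⁻²·a⁻¹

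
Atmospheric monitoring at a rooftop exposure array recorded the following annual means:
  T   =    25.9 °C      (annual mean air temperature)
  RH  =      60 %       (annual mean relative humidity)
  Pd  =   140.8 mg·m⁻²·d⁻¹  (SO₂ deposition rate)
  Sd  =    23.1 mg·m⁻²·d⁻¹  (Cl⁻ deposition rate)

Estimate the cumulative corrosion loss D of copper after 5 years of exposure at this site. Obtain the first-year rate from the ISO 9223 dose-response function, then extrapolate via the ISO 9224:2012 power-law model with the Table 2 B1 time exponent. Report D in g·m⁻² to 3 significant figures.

D(5) = 24.2 g·m⁻²

copper: T>10 °C ⇒ hinge -0.080·(25.9−10) = -1.2720
  sulphur-dioxide contribution → 0.1853 μm/a
  chloride contribution → 0.7381 μm/a
  ⇒ r_corr(copper) = 0.9234 μm/a
Long-term exponent b (ISO 9224 Table 2, B1) = 0.667
  D(5) = 0.9234 × 5^0.667 = 0.9234 × 2.926 = 2.702 μm
  Mass loss = 2.702 μm × 8.96 g/cm³ = 24.21 g·m⁻²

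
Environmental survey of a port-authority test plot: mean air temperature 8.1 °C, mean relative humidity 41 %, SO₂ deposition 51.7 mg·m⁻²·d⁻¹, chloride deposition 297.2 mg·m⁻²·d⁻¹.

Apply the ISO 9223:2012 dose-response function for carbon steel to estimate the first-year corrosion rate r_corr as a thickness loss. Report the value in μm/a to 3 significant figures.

r_corr = 42.1 μm/a

carbon steel: temperature factor f = +0.150·(-1.9) = -0.2850
  SO₂ term: 1.77·51.7^0.52·exp(0.02·41-0.2850) = 23.51
  Cl⁻ term: 0.102·297.2^0.62·exp(0.033·41+0.04·8.1) = 18.63
  sum: 23.51 + 18.63 → r_corr = 42.14 μm/a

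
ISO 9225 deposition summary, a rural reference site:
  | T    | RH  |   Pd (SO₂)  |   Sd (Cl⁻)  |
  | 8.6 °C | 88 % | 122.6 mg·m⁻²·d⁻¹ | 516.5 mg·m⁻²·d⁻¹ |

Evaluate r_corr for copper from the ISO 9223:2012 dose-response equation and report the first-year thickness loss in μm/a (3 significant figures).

copper: T≤10 °C ⇒ hinge +0.126·(8.6−10) = -0.1764
  SO₂ term: 0.0053·122.6^0.26·exp(0.059·88-0.1764) = 2.79
  Cl⁻ term: 0.01025·516.5^0.27·exp(0.036·88+0.049·8.6) = 2.005
  r_corr = 2.79 + 2.005 = 4.795 μm/a

r_corr = 4.79 μm/a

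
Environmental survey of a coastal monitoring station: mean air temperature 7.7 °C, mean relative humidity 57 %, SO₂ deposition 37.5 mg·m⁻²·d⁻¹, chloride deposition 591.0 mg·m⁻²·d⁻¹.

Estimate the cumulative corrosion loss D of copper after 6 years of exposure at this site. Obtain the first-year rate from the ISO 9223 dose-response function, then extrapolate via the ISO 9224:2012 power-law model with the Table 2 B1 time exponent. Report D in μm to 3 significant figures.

copper: temperature factor f = +0.126·(-2.3) = -0.2898
  SO₂ term: 0.0053·37.5^0.26·exp(0.059·57-0.2898) = 0.2939
  Cl⁻ term: 0.01025·591.0^0.27·exp(0.036·57+0.049·7.7) = 0.6518
  r_corr = 0.2939 + 0.6518 = 0.9457 μm/a
ISO 9224: D(t) = r_corr · t^b with b = 0.667 (copper, B1)
  D(6) = 0.9457 × 6^0.667 = 0.9457 × 3.304 = 3.124 μm

D(6) = 3.12 μm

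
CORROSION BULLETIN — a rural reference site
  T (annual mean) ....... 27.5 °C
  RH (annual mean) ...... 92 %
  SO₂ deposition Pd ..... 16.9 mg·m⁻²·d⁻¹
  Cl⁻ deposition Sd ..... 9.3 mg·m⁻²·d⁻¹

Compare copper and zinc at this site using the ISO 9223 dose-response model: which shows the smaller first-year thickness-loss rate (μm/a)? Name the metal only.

zinc

copper: f(T) = -0.080·(T−10) [T>10 °C] = -1.4000
  sulphur-dioxide contribution → 0.6207 μm/a
  chloride contribution → 1.976 μm/a
  ⇒ r_corr(copper) = 2.597 μm/a
zinc: f(T) = -0.071·(T−10) [T>10 °C] = -1.2425
  sulphur-dioxide contribution → 0.8896 μm/a
  chloride contribution → 1.349 μm/a
  ⇒ r_corr(zinc) = 2.238 μm/a
Ordering by μm/a: copper (2.6) > zinc (2.24)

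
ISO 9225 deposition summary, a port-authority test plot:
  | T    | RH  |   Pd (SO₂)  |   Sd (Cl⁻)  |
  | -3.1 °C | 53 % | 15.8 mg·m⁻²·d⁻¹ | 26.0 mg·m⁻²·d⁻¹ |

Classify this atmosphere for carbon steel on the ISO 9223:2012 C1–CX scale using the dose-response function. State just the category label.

carbon steel: T≤10 °C ⇒ hinge +0.150·(-3.1−10) = -1.9650
  sulphur-dioxide contribution → 3.008 μm/a
  chloride contribution → 3.905 μm/a
  total first-year rate 6.913 μm/a
ISO 9223 Table 2 (carbon steel): 1.3 < 6.91 ≤ 25 μm/a ⇒ C2

C2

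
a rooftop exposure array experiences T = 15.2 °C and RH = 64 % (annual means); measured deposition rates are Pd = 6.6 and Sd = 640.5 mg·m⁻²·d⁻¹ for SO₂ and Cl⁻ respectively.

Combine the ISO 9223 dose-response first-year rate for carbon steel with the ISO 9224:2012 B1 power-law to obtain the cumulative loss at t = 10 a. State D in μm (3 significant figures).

carbon steel: f(T) = -0.054·(T−10) [T>10 °C] = -0.2808
  SO₂ term: 1.77·6.6^0.52·exp(0.02·64-0.2808) = 12.83
  Cl⁻ term: 0.102·640.5^0.62·exp(0.033·64+0.04·15.2) = 85.1
  sum: 12.83 + 85.1 → r_corr = 97.92 μm/a
Long-term exponent b (ISO 9224 Table 2, B1) = 0.523
  D(10) = 97.92 × 10^0.523 = 97.92 × 3.334 = 326.5 μm

D(10) = 327 μm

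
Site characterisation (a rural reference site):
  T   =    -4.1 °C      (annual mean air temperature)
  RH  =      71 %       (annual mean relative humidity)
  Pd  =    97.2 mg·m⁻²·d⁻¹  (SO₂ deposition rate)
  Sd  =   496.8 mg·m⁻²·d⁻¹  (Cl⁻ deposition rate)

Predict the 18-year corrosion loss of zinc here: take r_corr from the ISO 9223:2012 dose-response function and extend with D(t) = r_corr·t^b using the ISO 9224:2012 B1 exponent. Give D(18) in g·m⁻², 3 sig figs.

D(18) = 167 g·m⁻²

zinc: T≤10 °C ⇒ hinge +0.038·(-4.1−10) = -0.5358
  sulphur-dioxide contribution → 1.482 μm/a
  chloride contribution → 0.7502 μm/a
  total first-year rate 2.232 μm/a
Power-law: D(18) = r_corr · 18^0.813
  D(18) = 2.232 × 18^0.813 = 2.232 × 10.48 = 23.4 μm
  Mass loss = 23.4 μm × 7.14 g/cm³ = 167.1 g·m⁻²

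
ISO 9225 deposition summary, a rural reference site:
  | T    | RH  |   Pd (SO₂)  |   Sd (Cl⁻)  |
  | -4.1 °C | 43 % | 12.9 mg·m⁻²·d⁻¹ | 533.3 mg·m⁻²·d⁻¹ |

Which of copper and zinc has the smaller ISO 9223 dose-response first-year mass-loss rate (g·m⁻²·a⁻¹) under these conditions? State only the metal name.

copper

copper: temperature factor f = +0.126·(-14.1) = -1.7766
  SO₂ term: 0.0053·12.9^0.26·exp(0.059·43-1.7766) = 0.02204
  Cl⁻ term: 0.01025·533.3^0.27·exp(0.036·43+0.049·-4.1) = 0.2148
  sum: 0.02204 + 0.2148 → r_corr = 0.2368 μm/a
  mass loss = 0.2368 μm/a × 8.96 g/cm³ = 2.122 g·m⁻²·a⁻¹
zinc: temperature factor f = +0.038·(-14.1) = -0.5358
  Pd branch = 0.0129·Pd^0.44·e^(0.046·RH+f) = 0.1681 μm/a
  Cl⁻ term: 0.0175·533.3^0.57·exp(0.008·43+0.085·-4.1) = 0.6244
  r_corr = 0.1681 + 0.6244 = 0.7925 μm/a
  mass loss = 0.7925 μm/a × 7.14 g/cm³ = 5.658 g·m⁻²·a⁻¹
Ordering by g·m⁻²·a⁻¹: zinc (5.66) > copper (2.12)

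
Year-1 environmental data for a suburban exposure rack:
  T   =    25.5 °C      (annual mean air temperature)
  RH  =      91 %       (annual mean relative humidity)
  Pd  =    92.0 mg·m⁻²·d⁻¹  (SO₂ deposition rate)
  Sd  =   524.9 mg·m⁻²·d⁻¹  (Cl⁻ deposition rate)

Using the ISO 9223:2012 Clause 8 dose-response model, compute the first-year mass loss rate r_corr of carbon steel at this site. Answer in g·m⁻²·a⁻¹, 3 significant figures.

carbon steel: T>10 °C ⇒ hinge -0.054·(25.5−10) = -0.8370
  SO₂ term: 1.77·92.0^0.52·exp(0.02·91-0.8370) = 49.67
  Cl⁻ term: 0.102·524.9^0.62·exp(0.033·91+0.04·25.5) = 276.8
  sum: 49.67 + 276.8 → r_corr = 326.5 μm/a
Convert to mass loss: 326.5 μm/a × 7.85 g/cm³ = 2563 g·m⁻²·a⁻¹

r_corr = 2.56e+03 g·m⁻²·a⁻¹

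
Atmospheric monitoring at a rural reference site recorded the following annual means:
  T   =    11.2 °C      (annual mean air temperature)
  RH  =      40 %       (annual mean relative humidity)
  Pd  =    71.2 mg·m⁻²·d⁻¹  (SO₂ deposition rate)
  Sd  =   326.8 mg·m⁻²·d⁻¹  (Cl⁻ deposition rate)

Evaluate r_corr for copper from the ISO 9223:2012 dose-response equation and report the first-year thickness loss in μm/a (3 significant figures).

r_corr = 0.512 μm/a

copper: f(T) = -0.080·(T−10) [T>10 °C] = -0.0960
  Pd branch = 0.0053·Pd^0.26·e^(0.059·RH+f) = 0.1546 μm/a
  Sd branch = 0.01025·Sd^0.27·e^(0.036·RH+0.049·T) = 0.3575 μm/a
  sum: 0.1546 + 0.3575 → r_corr = 0.5121 μm/a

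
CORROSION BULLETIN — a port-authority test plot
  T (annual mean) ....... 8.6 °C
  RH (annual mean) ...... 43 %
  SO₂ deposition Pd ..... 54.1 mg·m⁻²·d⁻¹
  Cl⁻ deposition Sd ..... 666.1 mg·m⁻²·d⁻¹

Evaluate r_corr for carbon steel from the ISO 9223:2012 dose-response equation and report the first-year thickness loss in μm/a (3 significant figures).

r_corr = 60.5 μm/a

carbon steel: f(T) = +0.150·(T−10) [T≤10 °C] = -0.2100
  Pd branch = 1.77·Pd^0.52·e^(0.02·RH+f) = 27.01 μm/a
  Sd branch = 0.102·Sd^0.62·e^(0.033·RH+0.04·T) = 33.49 μm/a
  sum: 27.01 + 33.49 → r_corr = 60.5 μm/a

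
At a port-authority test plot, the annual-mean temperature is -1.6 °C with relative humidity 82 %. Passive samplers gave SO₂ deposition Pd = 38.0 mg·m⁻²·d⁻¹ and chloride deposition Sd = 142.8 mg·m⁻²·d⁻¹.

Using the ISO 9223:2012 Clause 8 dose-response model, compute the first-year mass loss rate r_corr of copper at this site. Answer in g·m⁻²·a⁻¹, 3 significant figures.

copper: f(T) = +0.126·(T−10) [T≤10 °C] = -1.4616
  sulphur-dioxide contribution → 0.3994 μm/a
  chloride contribution → 0.6926 μm/a
  total first-year rate 1.092 μm/a
Convert to mass loss: 1.092 μm/a × 8.96 g/cm³ = 9.784 g·m⁻²·a⁻¹

r_corr = 9.78 g·m⁻²·a⁻¹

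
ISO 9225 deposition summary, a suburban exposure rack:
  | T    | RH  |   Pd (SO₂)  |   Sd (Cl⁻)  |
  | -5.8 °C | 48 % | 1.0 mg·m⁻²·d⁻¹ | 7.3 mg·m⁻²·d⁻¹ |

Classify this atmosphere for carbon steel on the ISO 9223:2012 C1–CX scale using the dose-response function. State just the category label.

C2

carbon steel: T≤10 °C ⇒ hinge +0.150·(-5.8−10) = -2.3700
  sulphur-dioxide contribution → 0.4321 μm/a
  chloride contribution → 1.352 μm/a
  ⇒ r_corr(carbon steel) = 1.784 μm/a
1.78 μm/a falls in (1.3, 25] for carbon steel → category C2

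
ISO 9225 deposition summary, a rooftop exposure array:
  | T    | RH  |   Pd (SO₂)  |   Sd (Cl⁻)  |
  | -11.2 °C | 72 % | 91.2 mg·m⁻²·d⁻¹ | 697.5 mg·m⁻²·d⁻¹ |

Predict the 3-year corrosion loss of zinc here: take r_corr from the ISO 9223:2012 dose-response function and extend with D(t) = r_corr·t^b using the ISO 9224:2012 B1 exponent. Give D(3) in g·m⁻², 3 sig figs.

D(3) = 28.8 g·m⁻²

zinc: temperature factor f = +0.038·(-21.2) = -0.8056
  sulphur-dioxide contribution → 1.152 μm/a
  chloride contribution → 0.5018 μm/a
  ⇒ r_corr(zinc) = 1.654 μm/a
Power-law: D(3) = r_corr · 3^0.813
  D(3) = 1.654 × 3^0.813 = 1.654 × 2.443 = 4.04 μm
  Mass loss = 4.04 μm × 7.14 g/cm³ = 28.85 g·m⁻²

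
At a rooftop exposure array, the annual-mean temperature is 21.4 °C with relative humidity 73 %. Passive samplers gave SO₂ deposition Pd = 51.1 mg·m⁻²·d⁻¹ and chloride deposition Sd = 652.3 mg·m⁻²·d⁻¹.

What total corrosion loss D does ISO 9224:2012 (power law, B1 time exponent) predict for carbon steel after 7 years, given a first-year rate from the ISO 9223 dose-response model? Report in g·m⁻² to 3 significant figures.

carbon steel: f(T) = -0.054·(T−10) [T>10 °C] = -0.6156
  Pd branch = 1.77·Pd^0.52·e^(0.02·RH+f) = 31.85 μm/a
  Cl⁻ term: 0.102·652.3^0.62·exp(0.033·73+0.04·21.4) = 148.4
  r_corr = 31.85 + 148.4 = 180.3 μm/a
Power-law: D(7) = r_corr · 7^0.523
  D(7) = 180.3 × 7^0.523 = 180.3 × 2.767 = 498.8 μm
  Mass loss = 498.8 μm × 7.85 g/cm³ = 3916 g·m⁻²

D(7) = 3.92e+03 g·m⁻²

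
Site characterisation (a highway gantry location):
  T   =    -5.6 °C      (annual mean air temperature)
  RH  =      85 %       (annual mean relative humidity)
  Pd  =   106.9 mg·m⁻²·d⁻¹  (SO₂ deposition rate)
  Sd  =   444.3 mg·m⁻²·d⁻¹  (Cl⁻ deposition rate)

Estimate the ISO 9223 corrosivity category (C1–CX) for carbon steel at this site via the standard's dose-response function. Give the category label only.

C4

carbon steel: temperature factor f = +0.150·(-15.6) = -2.3400
  sulphur-dioxide contribution → 10.59 μm/a
  chloride contribution → 59.03 μm/a
  total first-year rate 69.62 μm/a
Category bounds: 50…80 μm/a bracket r_corr ⇒ C4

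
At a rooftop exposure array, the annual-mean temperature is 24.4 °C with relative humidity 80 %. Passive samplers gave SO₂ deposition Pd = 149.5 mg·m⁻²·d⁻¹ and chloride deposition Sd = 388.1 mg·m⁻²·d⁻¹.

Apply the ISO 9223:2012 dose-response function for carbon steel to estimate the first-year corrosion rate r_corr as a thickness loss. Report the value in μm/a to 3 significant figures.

r_corr = 207 μm/a

carbon steel: T>10 °C ⇒ hinge -0.054·(24.4−10) = -0.7776
  sulphur-dioxide contribution → 54.44 μm/a
  chloride contribution → 152.8 μm/a
  ⇒ r_corr(carbon steel) = 207.3 μm/a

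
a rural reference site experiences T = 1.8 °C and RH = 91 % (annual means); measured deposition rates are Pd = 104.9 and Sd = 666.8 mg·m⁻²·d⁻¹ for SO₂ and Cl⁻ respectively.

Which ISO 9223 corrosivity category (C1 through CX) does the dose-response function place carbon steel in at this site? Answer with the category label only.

carbon steel: f(T) = +0.150·(T−10) [T≤10 °C] = -1.2300
  Pd branch = 1.77·Pd^0.52·e^(0.02·RH+f) = 35.89 μm/a
  Cl⁻ term: 0.102·666.8^0.62·exp(0.033·91+0.04·1.8) = 124.4
  sum: 35.89 + 124.4 → r_corr = 160.3 μm/a
Category bounds: 80…200 μm/a bracket r_corr ⇒ C5

C5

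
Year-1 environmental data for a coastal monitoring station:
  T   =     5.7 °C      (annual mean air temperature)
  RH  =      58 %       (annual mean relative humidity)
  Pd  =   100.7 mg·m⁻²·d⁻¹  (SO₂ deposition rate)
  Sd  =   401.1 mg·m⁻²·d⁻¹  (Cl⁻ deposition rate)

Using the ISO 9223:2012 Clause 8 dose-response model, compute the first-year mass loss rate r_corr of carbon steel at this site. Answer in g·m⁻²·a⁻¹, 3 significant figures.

carbon steel: T≤10 °C ⇒ hinge +0.150·(5.7−10) = -0.6450
  SO₂ term: 1.77·100.7^0.52·exp(0.02·58-0.6450) = 32.6
  Cl⁻ term: 0.102·401.1^0.62·exp(0.033·58+0.04·5.7) = 35.72
  r_corr = 32.6 + 35.72 = 68.32 μm/a
Convert to mass loss: 68.32 μm/a × 7.85 g/cm³ = 536.3 g·m⁻²·a⁻¹

r_corr = 536 g·m⁻²·a⁻¹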